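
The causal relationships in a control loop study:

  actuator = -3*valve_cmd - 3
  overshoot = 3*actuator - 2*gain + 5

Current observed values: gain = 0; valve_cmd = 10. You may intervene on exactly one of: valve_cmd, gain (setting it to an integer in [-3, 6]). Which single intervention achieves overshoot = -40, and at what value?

Intervening on valve_cmd: with other inputs at their observed values, overshoot = -9*valve_cmd - 4. Solving for -40 gives valve_cmd = 4, within [-3, 6].
Intervening on gain: overshoot = -2*gain - 94. Reaching -40 requires gain = -27, outside [-3, 6].

set valve_cmd = 4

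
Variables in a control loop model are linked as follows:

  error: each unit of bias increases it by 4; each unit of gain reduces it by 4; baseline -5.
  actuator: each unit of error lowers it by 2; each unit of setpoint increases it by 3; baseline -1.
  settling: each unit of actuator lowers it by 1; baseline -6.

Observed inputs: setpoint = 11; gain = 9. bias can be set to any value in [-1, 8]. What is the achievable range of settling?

Substituting into the error equation gives error = 4*bias - 41.
So actuator = -8*bias + 114.
Substituting into the settling equation gives settling = 8*bias - 120.
Linear in bias, so extremes are at the endpoints: bias = -1 gives settling = -128; bias = 8 gives settling = -56.

-128 to -56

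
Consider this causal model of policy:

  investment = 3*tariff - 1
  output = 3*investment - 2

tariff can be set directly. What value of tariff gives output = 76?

Substituting into the output equation gives output = 9*tariff - 5.
Solve 9*tariff - 5 = 76: tariff = (76 + 5) / 9 = 9.

tariff = 9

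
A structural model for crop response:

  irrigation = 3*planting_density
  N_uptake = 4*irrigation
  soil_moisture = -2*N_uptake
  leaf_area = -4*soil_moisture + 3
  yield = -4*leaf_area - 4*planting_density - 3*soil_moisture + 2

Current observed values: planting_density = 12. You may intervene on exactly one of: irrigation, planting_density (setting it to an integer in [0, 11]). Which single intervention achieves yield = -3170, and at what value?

Intervening on irrigation: yield = -104*irrigation - 58. Reaching -3170 requires irrigation = 389/13, not an integer.
Intervening on planting_density: with other inputs at their observed values, yield = -316*planting_density - 10. Solving for -3170 gives planting_density = 10, within [0, 11].

set planting_density = 10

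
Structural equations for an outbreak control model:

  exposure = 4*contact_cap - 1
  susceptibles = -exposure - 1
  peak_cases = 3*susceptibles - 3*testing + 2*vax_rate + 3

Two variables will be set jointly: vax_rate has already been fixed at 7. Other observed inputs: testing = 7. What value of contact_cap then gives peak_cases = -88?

With vax_rate held at 7:
Substituting into the susceptibles equation gives susceptibles = -4*contact_cap.
This gives peak_cases = -12*contact_cap - 4.
Solve -12*contact_cap - 4 = -88: contact_cap = (-88 + 4) / -12 = 7.

contact_cap = 7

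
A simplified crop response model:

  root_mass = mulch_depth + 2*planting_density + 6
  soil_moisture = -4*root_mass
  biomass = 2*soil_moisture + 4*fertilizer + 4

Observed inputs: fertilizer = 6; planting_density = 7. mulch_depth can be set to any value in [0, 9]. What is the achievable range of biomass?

-204 to -132

Substituting into the root_mass equation gives root_mass = mulch_depth + 20.
So soil_moisture = -4*mulch_depth - 80.
Substituting into the biomass equation gives biomass = -8*mulch_depth - 132.
Linear in mulch_depth, so extremes are at the endpoints: mulch_depth = 0 gives biomass = -132; mulch_depth = 9 gives biomass = -204.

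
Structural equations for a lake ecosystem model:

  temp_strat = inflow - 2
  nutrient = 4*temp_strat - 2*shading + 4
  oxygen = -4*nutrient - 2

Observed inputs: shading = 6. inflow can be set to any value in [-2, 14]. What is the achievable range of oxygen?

-162 to 94

Substituting into the nutrient equation gives nutrient = 4*inflow - 16.
So oxygen = -16*inflow + 62.
Linear in inflow, so extremes are at the endpoints: inflow = -2 gives oxygen = 94; inflow = 14 gives oxygen = -162.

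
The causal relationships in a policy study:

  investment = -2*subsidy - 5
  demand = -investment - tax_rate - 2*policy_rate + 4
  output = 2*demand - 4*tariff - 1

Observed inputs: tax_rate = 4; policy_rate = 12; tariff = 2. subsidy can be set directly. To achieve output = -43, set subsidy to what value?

Substituting into the demand equation gives demand = 2*subsidy - 19.
output becomes 4*subsidy - 47.
Solve 4*subsidy - 47 = -43: subsidy = (-43 + 47) / 4 = 1.

subsidy = 1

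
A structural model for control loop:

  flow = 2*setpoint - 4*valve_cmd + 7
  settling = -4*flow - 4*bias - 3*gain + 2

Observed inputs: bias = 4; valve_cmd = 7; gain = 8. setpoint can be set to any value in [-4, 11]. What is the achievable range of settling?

-42 to 78

Substituting into the flow equation gives flow = 2*setpoint - 21.
So settling = -8*setpoint + 46.
Linear in setpoint, so extremes are at the endpoints: setpoint = -4 gives settling = 78; setpoint = 11 gives settling = -42.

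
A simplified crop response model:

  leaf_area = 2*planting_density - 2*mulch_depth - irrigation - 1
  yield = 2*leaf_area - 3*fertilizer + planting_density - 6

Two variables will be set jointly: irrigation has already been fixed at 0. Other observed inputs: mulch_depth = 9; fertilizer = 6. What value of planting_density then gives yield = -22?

planting_density = 8

With irrigation held at 0:
Substituting into the leaf_area equation gives leaf_area = 2*planting_density - 19.
Substituting into the yield equation gives yield = 5*planting_density - 62.
Solve 5*planting_density - 62 = -22: planting_density = (-22 + 62) / 5 = 8.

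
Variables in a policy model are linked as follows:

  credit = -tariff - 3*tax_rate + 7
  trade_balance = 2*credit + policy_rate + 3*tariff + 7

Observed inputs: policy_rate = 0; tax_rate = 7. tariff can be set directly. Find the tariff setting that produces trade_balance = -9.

Substituting into the credit equation gives credit = -tariff - 14.
Substituting into the trade_balance equation gives trade_balance = tariff - 21.
Solve tariff - 21 = -9: tariff = (-9 + 21) / 1 = 12.

tariff = 12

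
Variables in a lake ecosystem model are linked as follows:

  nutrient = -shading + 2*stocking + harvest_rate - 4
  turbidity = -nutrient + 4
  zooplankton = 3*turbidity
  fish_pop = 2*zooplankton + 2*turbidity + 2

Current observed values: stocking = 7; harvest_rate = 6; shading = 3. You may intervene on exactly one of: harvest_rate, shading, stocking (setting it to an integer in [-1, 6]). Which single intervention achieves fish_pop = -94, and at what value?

set shading = 0

Intervening on harvest_rate: fish_pop = -8*harvest_rate - 22. Reaching -94 requires harvest_rate = 9, outside [-1, 6].
Intervening on shading: with other inputs at their observed values, fish_pop = 8*shading - 94. Solving for -94 gives shading = 0, within [-1, 6].
Intervening on stocking: fish_pop = -16*stocking + 42. Reaching -94 requires stocking = 17/2, not an integer.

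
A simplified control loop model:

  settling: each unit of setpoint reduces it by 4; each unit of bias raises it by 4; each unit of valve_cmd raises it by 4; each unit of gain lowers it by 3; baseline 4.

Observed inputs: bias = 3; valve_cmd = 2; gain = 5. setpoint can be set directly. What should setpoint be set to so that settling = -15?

setpoint = 6

Substituting into the settling equation gives settling = -4*setpoint + 9.
Solve -4*setpoint + 9 = -15: setpoint = (-15 - 9) / -4 = 6.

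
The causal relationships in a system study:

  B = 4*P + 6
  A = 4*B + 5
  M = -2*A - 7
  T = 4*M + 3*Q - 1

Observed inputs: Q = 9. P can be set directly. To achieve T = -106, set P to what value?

P = -1

Substituting into the A equation gives A = 16*P + 29.
M becomes -32*P - 65.
T becomes -128*P - 234.
Solve -128*P - 234 = -106: P = (-106 + 234) / -128 = -1.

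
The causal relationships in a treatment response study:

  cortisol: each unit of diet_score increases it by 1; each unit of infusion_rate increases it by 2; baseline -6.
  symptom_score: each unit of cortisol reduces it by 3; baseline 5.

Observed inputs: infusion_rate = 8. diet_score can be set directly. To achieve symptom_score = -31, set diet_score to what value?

diet_score = 2

Substituting into the cortisol equation gives cortisol = diet_score + 10.
This gives symptom_score = -3*diet_score - 25.
Solve -3*diet_score - 25 = -31: diet_score = (-31 + 25) / -3 = 2.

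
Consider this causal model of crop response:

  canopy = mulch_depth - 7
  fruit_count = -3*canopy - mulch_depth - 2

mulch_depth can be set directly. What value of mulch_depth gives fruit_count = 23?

mulch_depth = -1

Substituting into the fruit_count equation gives fruit_count = -4*mulch_depth + 19.
Solve -4*mulch_depth + 19 = 23: mulch_depth = (23 - 19) / -4 = -1.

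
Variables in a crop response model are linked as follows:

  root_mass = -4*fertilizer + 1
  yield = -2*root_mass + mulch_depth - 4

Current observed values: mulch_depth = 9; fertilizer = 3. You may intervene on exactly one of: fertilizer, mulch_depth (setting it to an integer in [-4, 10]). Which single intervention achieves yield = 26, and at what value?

set mulch_depth = 8

Intervening on fertilizer: yield = 8*fertilizer + 3. Reaching 26 requires fertilizer = 23/8, not an integer.
Intervening on mulch_depth: with other inputs at their observed values, yield = mulch_depth + 18. Solving for 26 gives mulch_depth = 8, within [-4, 10].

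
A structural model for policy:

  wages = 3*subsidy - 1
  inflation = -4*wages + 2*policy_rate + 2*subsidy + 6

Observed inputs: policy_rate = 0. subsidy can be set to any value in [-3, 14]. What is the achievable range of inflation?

-130 to 40

Substituting into the inflation equation gives inflation = -10*subsidy + 10.
Linear in subsidy, so extremes are at the endpoints: subsidy = -3 gives inflation = 40; subsidy = 14 gives inflation = -130.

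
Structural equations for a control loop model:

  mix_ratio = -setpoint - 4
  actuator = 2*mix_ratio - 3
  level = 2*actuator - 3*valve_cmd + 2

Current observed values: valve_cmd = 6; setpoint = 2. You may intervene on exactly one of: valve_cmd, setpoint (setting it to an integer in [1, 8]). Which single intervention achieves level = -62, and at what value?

set setpoint = 6

Intervening on valve_cmd: level = -3*valve_cmd - 28. Reaching -62 requires valve_cmd = 34/3, not an integer.
Intervening on setpoint: with other inputs at their observed values, level = -4*setpoint - 38. Solving for -62 gives setpoint = 6, within [1, 8].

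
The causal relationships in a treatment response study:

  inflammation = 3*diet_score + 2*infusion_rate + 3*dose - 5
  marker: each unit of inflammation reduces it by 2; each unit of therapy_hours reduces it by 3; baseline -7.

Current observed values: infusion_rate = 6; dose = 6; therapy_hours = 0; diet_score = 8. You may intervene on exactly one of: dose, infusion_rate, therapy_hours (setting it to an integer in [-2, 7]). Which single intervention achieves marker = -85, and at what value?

set infusion_rate = 1

Intervening on dose: marker = -6*dose - 69. Reaching -85 requires dose = 8/3, not an integer.
Intervening on infusion_rate: with other inputs at their observed values, marker = -4*infusion_rate - 81. Solving for -85 gives infusion_rate = 1, within [-2, 7].
Intervening on therapy_hours: marker = -3*therapy_hours - 105. Reaching -85 requires therapy_hours = -20/3, not an integer.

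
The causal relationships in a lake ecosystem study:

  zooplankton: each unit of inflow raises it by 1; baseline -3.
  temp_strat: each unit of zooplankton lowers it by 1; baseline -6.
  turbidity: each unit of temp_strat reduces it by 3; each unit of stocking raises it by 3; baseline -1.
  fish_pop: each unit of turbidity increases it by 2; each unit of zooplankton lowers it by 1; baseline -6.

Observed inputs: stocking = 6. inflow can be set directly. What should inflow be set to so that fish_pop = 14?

Substituting into the temp_strat equation gives temp_strat = -inflow - 3.
Substituting into the turbidity equation gives turbidity = 3*inflow + 26.
Substituting into the fish_pop equation gives fish_pop = 5*inflow + 49.
Solve 5*inflow + 49 = 14: inflow = (14 - 49) / 5 = -7.

inflow = -7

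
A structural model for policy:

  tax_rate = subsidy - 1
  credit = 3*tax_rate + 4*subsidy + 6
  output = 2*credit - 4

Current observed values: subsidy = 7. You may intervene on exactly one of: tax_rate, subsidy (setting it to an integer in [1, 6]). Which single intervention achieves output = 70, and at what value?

Intervening on tax_rate: with other inputs at their observed values, output = 6*tax_rate + 64. Solving for 70 gives tax_rate = 1, within [1, 6].
Intervening on subsidy: output = 14*subsidy + 2. Reaching 70 requires subsidy = 34/7, not an integer.

set tax_rate = 1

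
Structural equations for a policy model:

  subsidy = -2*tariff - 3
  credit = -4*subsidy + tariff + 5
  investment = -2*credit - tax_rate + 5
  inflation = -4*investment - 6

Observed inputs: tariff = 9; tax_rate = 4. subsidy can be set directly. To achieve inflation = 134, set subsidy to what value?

Intervening on subsidy fixes its value directly, overriding its dependence on tariff.
Substituting into the credit equation gives credit = -4*subsidy + 14.
Substituting into the investment equation gives investment = 8*subsidy - 27.
Substituting into the inflation equation gives inflation = -32*subsidy + 102.
Solve -32*subsidy + 102 = 134: subsidy = (134 - 102) / -32 = -1.

subsidy = -1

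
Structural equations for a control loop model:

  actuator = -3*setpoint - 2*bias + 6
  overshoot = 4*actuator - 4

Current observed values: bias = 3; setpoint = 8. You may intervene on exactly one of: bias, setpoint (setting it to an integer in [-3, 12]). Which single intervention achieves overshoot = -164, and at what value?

set bias = 11

Intervening on bias: with other inputs at their observed values, overshoot = -8*bias - 76. Solving for -164 gives bias = 11, within [-3, 12].
Intervening on setpoint: overshoot = -12*setpoint - 4. Reaching -164 requires setpoint = 40/3, not an integer.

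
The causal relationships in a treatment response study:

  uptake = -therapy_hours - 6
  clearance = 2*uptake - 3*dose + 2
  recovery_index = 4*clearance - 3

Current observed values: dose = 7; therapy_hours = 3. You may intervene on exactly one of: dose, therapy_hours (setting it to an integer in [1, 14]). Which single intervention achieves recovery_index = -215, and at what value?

set therapy_hours = 11

Intervening on dose: recovery_index = -12*dose - 67. Reaching -215 requires dose = 37/3, not an integer.
Intervening on therapy_hours: with other inputs at their observed values, recovery_index = -8*therapy_hours - 127. Solving for -215 gives therapy_hours = 11, within [1, 14].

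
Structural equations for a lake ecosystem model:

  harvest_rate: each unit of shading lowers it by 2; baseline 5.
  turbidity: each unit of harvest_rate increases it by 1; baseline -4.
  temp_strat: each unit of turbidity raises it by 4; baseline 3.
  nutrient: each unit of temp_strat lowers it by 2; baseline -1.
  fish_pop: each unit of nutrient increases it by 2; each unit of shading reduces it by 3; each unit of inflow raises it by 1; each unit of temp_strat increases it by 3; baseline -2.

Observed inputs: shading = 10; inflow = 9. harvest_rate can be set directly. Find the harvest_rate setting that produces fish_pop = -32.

harvest_rate = 5

Intervening on harvest_rate fixes its value directly, overriding its dependence on shading.
Substituting into the temp_strat equation gives temp_strat = 4*harvest_rate - 13.
Substituting into the nutrient equation gives nutrient = -8*harvest_rate + 25.
So fish_pop = -4*harvest_rate - 12.
Solve -4*harvest_rate - 12 = -32: harvest_rate = (-32 + 12) / -4 = 5.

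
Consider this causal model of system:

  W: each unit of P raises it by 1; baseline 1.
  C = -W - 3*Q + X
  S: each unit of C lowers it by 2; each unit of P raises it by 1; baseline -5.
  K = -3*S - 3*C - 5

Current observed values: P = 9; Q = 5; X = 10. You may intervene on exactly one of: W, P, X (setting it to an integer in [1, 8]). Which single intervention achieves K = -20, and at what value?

set P = 2

Intervening on W: K = -3*W - 32. Reaching -20 requires W = -4, outside [1, 8].
Intervening on P: with other inputs at their observed values, K = -6*P - 8. Solving for -20 gives P = 2, within [1, 8].
Intervening on X: K = 3*X - 92. Reaching -20 requires X = 24, outside [1, 8].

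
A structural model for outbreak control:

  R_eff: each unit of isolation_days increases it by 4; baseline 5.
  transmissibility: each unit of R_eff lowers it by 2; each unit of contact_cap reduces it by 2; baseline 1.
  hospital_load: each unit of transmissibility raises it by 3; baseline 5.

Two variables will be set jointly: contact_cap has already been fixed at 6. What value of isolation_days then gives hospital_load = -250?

isolation_days = 8

With contact_cap held at 6:
Substituting into the transmissibility equation gives transmissibility = -8*isolation_days - 21.
Substituting into the hospital_load equation gives hospital_load = -24*isolation_days - 58.
Solve -24*isolation_days - 58 = -250: isolation_days = (-250 + 58) / -24 = 8.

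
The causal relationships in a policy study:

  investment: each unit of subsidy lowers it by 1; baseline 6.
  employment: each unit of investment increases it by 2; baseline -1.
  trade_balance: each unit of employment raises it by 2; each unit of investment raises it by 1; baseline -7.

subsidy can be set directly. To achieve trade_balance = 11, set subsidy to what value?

Substituting into the employment equation gives employment = -2*subsidy + 11.
trade_balance becomes -5*subsidy + 21.
Solve -5*subsidy + 21 = 11: subsidy = (11 - 21) / -5 = 2.

subsidy = 2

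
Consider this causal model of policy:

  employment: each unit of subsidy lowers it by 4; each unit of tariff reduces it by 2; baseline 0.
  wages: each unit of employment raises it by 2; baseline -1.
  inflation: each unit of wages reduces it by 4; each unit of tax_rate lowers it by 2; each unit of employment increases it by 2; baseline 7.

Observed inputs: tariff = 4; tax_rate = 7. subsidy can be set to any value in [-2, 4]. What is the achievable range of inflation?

Substituting into the employment equation gives employment = -4*subsidy - 8.
This gives wages = -8*subsidy - 17.
So inflation = 24*subsidy + 45.
Linear in subsidy, so extremes are at the endpoints: subsidy = -2 gives inflation = -3; subsidy = 4 gives inflation = 141.

-3 to 141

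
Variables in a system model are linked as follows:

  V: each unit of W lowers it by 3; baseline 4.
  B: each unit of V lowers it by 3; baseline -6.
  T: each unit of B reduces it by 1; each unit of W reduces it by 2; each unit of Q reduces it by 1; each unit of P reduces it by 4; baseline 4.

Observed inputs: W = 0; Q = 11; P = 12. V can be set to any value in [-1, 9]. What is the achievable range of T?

-52 to -22

Intervening on V fixes its value directly, overriding its dependence on W.
Substituting into the T equation gives T = 3*V - 49.
Linear in V, so extremes are at the endpoints: V = -1 gives T = -52; V = 9 gives T = -22.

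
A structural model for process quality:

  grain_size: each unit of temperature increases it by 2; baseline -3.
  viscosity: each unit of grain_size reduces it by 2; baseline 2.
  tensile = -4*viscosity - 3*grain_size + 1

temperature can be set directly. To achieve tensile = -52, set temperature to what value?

temperature = -3

Substituting into the viscosity equation gives viscosity = -4*temperature + 8.
Substituting into the tensile equation gives tensile = 10*temperature - 22.
Solve 10*temperature - 22 = -52: temperature = (-52 + 22) / 10 = -3.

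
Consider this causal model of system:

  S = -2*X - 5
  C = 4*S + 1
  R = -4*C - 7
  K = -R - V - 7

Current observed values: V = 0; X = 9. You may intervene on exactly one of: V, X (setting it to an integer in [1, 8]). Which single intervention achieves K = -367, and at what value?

set V = 3

Intervening on V: with other inputs at their observed values, K = -V - 364. Solving for -367 gives V = 3, within [1, 8].
Intervening on X: K = -32*X - 76. Reaching -367 requires X = 291/32, not an integer.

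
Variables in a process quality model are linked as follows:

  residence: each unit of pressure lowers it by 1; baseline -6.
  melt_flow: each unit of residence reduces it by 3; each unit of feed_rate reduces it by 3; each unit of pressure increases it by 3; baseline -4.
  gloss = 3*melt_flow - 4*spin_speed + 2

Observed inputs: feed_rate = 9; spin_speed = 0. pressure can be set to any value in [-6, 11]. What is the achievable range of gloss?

Substituting into the melt_flow equation gives melt_flow = 6*pressure - 13.
Substituting into the gloss equation gives gloss = 18*pressure - 37.
Linear in pressure, so extremes are at the endpoints: pressure = -6 gives gloss = -145; pressure = 11 gives gloss = 161.

-145 to 161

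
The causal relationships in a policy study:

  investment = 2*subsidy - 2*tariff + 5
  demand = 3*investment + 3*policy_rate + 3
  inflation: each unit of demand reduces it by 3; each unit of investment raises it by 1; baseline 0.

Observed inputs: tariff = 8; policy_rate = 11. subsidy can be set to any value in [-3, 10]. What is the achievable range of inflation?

Substituting into the investment equation gives investment = 2*subsidy - 11.
Substituting into the demand equation gives demand = 6*subsidy + 3.
Substituting into the inflation equation gives inflation = -16*subsidy - 20.
Linear in subsidy, so extremes are at the endpoints: subsidy = -3 gives inflation = 28; subsidy = 10 gives inflation = -180.

-180 to 28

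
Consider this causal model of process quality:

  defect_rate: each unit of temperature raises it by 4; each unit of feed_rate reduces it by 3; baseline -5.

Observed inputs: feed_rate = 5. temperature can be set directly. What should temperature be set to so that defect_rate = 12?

temperature = 8

Substituting into the defect_rate equation gives defect_rate = 4*temperature - 20.
Solve 4*temperature - 20 = 12: temperature = (12 + 20) / 4 = 8.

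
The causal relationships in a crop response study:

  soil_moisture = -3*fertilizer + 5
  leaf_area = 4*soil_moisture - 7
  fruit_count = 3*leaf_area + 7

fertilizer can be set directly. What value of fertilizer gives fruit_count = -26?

fertilizer = 2

Substituting into the leaf_area equation gives leaf_area = -12*fertilizer + 13.
fruit_count becomes -36*fertilizer + 46.
Solve -36*fertilizer + 46 = -26: fertilizer = (-26 - 46) / -36 = 2.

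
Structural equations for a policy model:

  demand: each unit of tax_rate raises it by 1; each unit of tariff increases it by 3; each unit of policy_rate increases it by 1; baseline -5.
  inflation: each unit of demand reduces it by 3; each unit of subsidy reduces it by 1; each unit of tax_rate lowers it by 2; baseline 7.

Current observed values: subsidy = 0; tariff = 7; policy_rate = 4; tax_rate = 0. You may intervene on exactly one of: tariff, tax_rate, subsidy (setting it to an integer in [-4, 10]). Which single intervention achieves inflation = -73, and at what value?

Intervening on tariff: inflation = -9*tariff + 10. Reaching -73 requires tariff = 83/9, not an integer.
Intervening on tax_rate: with other inputs at their observed values, inflation = -5*tax_rate - 53. Solving for -73 gives tax_rate = 4, within [-4, 10].
Intervening on subsidy: inflation = -subsidy - 53. Reaching -73 requires subsidy = 20, outside [-4, 10].

set tax_rate = 4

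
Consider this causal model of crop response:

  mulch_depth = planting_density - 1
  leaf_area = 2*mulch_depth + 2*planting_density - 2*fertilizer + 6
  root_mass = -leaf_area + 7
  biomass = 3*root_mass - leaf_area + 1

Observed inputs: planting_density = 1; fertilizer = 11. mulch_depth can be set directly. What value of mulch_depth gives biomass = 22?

Intervening on mulch_depth fixes its value directly, overriding its dependence on planting_density.
Substituting into the leaf_area equation gives leaf_area = 2*mulch_depth - 14.
Substituting into the root_mass equation gives root_mass = -2*mulch_depth + 21.
Substituting into the biomass equation gives biomass = -8*mulch_depth + 78.
Solve -8*mulch_depth + 78 = 22: mulch_depth = (22 - 78) / -8 = 7.

mulch_depth = 7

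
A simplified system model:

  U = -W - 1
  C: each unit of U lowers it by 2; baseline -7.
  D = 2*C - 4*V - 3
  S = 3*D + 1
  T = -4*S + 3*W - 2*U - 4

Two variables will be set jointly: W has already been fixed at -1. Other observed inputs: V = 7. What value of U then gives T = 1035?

U = 11

With W held at -1:
Intervening on U fixes its value directly, overriding its dependence on W.
Substituting into the D equation gives D = -4*U - 45.
This gives S = -12*U - 134.
Substituting into the T equation gives T = 46*U + 529.
Solve 46*U + 529 = 1035: U = (1035 - 529) / 46 = 11.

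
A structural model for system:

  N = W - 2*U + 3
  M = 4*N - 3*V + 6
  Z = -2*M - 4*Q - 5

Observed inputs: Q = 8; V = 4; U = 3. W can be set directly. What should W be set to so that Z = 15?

W = -2

Substituting into the N equation gives N = W - 3.
Substituting into the M equation gives M = 4*W - 18.
So Z = -8*W - 1.
Solve -8*W - 1 = 15: W = (15 + 1) / -8 = -2.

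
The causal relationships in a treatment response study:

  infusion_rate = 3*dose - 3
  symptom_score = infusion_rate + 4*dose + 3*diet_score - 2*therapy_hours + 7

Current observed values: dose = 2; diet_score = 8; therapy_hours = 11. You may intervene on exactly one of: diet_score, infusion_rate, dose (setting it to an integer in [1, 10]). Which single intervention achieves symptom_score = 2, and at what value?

Intervening on diet_score: with other inputs at their observed values, symptom_score = 3*diet_score - 4. Solving for 2 gives diet_score = 2, within [1, 10].
Intervening on infusion_rate: symptom_score = infusion_rate + 17. Reaching 2 requires infusion_rate = -15, outside [1, 10].
Intervening on dose: symptom_score = 7*dose + 6. Reaching 2 requires dose = -4/7, not an integer.

set diet_score = 2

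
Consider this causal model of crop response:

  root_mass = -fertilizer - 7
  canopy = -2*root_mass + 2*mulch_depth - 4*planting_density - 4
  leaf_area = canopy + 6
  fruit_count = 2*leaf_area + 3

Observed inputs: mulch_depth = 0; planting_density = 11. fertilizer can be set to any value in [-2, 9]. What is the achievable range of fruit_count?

Substituting into the canopy equation gives canopy = 2*fertilizer - 34.
So leaf_area = 2*fertilizer - 28.
fruit_count becomes 4*fertilizer - 53.
Linear in fertilizer, so extremes are at the endpoints: fertilizer = -2 gives fruit_count = -61; fertilizer = 9 gives fruit_count = -17.

-61 to -17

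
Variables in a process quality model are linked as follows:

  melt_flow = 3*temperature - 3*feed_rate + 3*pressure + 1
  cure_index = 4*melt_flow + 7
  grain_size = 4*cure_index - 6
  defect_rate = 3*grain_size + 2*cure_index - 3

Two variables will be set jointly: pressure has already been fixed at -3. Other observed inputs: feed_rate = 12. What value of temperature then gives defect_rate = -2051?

With pressure held at -3:
Substituting into the melt_flow equation gives melt_flow = 3*temperature - 44.
Substituting into the cure_index equation gives cure_index = 12*temperature - 169.
Substituting into the grain_size equation gives grain_size = 48*temperature - 682.
Substituting into the defect_rate equation gives defect_rate = 168*temperature - 2387.
Solve 168*temperature - 2387 = -2051: temperature = (-2051 + 2387) / 168 = 2.

temperature = 2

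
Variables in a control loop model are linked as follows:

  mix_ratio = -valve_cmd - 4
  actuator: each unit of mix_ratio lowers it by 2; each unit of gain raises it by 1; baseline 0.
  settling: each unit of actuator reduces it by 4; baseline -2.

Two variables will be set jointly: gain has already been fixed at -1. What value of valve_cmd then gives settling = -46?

valve_cmd = 2

With gain held at -1:
Substituting into the actuator equation gives actuator = 2*valve_cmd + 7.
Substituting into the settling equation gives settling = -8*valve_cmd - 30.
Solve -8*valve_cmd - 30 = -46: valve_cmd = (-46 + 30) / -8 = 2.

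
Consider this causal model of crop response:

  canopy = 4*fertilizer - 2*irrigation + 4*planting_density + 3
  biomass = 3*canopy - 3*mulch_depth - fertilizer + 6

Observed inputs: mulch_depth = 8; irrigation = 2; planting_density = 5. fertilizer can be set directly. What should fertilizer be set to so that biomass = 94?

Substituting into the canopy equation gives canopy = 4*fertilizer + 19.
Substituting into the biomass equation gives biomass = 11*fertilizer + 39.
Solve 11*fertilizer + 39 = 94: fertilizer = (94 - 39) / 11 = 5.

fertilizer = 5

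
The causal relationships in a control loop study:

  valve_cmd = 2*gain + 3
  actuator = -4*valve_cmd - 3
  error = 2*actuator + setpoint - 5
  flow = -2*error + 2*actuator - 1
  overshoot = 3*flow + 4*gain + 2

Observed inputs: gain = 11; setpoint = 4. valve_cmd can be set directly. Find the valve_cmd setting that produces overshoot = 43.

valve_cmd = -1

Intervening on valve_cmd fixes its value directly, overriding its dependence on gain.
Substituting into the error equation gives error = -8*valve_cmd - 7.
So flow = 8*valve_cmd + 7.
This gives overshoot = 24*valve_cmd + 67.
Solve 24*valve_cmd + 67 = 43: valve_cmd = (43 - 67) / 24 = -1.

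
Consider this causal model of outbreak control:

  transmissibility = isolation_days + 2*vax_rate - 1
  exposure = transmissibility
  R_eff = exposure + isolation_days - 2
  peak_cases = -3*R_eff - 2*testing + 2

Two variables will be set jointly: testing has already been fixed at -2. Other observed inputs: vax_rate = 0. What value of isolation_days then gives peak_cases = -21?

With testing held at -2:
Substituting into the transmissibility equation gives transmissibility = isolation_days - 1.
This gives exposure = isolation_days - 1.
This gives R_eff = 2*isolation_days - 3.
Substituting into the peak_cases equation gives peak_cases = -6*isolation_days + 15.
Solve -6*isolation_days + 15 = -21: isolation_days = (-21 - 15) / -6 = 6.

isolation_days = 6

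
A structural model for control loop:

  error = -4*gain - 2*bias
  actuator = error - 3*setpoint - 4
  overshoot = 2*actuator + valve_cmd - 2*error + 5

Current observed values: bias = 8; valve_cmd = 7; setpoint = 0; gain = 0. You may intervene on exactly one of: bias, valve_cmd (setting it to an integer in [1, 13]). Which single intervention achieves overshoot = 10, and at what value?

set valve_cmd = 13

Intervening on bias: the paths from bias to overshoot cancel (net effect zero), leaving overshoot = 4; 10 is unreachable this way.
Intervening on valve_cmd: with other inputs at their observed values, overshoot = valve_cmd - 3. Solving for 10 gives valve_cmd = 13, within [1, 13].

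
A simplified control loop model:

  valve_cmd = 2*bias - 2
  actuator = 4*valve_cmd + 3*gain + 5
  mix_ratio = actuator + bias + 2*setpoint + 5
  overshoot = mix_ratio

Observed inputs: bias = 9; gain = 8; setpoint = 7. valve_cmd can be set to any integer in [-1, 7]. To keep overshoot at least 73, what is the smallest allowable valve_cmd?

Intervening on valve_cmd fixes its value directly, overriding its dependence on bias.
Substituting into the actuator equation gives actuator = 4*valve_cmd + 29.
Substituting into the mix_ratio equation gives mix_ratio = 4*valve_cmd + 57.
Substituting into the overshoot equation gives overshoot = 4*valve_cmd + 57.
Require 4*valve_cmd + 57 ≥ 73, so valve_cmd ≥ 4.
The smallest integer in [-1, 7] satisfying this is 4.

valve_cmd = 4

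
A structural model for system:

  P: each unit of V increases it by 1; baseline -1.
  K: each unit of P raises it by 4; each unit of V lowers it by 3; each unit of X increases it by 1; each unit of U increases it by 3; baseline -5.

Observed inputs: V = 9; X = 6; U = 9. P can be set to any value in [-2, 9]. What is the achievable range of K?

-7 to 37

Intervening on P fixes its value directly, overriding its dependence on V.
Substituting into the K equation gives K = 4*P + 1.
Linear in P, so extremes are at the endpoints: P = -2 gives K = -7; P = 9 gives K = 37.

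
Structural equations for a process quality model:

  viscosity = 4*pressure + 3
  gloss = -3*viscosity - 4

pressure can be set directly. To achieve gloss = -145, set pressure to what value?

Substituting into the gloss equation gives gloss = -12*pressure - 13.
Solve -12*pressure - 13 = -145: pressure = (-145 + 13) / -12 = 11.

pressure = 11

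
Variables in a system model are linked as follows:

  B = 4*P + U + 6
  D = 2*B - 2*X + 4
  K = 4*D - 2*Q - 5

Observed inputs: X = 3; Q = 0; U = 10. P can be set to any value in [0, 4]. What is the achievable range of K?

Substituting into the B equation gives B = 4*P + 16.
This gives D = 8*P + 30.
Substituting into the K equation gives K = 32*P + 115.
Linear in P, so extremes are at the endpoints: P = 0 gives K = 115; P = 4 gives K = 243.

115 to 243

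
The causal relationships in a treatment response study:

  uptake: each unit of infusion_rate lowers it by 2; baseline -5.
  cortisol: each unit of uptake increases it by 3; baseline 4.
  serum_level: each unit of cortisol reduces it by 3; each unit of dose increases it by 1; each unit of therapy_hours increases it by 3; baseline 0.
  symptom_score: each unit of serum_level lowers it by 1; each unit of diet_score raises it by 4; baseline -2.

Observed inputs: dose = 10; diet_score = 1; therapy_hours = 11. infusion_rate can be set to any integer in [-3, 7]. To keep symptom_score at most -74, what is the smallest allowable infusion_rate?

infusion_rate = 0

Substituting into the cortisol equation gives cortisol = -6*infusion_rate - 11.
This gives serum_level = 18*infusion_rate + 76.
Substituting into the symptom_score equation gives symptom_score = -18*infusion_rate - 74.
Require -18*infusion_rate - 74 ≤ -74, so infusion_rate ≥ 0.
The smallest integer in [-3, 7] satisfying this is 0.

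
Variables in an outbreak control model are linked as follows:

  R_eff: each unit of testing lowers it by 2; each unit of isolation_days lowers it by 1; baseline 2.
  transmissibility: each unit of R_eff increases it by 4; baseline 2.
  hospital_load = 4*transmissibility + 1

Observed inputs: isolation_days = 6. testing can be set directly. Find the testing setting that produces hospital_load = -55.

testing = 0

Substituting into the R_eff equation gives R_eff = -2*testing - 4.
Substituting into the transmissibility equation gives transmissibility = -8*testing - 14.
This gives hospital_load = -32*testing - 55.
Solve -32*testing - 55 = -55: testing = (-55 + 55) / -32 = 0.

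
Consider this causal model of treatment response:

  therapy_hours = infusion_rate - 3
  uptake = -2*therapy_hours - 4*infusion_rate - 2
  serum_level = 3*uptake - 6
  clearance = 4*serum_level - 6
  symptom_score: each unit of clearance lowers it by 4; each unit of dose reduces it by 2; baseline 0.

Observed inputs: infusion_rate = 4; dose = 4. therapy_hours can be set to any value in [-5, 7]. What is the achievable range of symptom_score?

Intervening on therapy_hours fixes its value directly, overriding its dependence on infusion_rate.
Substituting into the uptake equation gives uptake = -2*therapy_hours - 18.
So serum_level = -6*therapy_hours - 60.
Substituting into the clearance equation gives clearance = -24*therapy_hours - 246.
This gives symptom_score = 96*therapy_hours + 976.
Linear in therapy_hours, so extremes are at the endpoints: therapy_hours = -5 gives symptom_score = 496; therapy_hours = 7 gives symptom_score = 1648.

496 to 1648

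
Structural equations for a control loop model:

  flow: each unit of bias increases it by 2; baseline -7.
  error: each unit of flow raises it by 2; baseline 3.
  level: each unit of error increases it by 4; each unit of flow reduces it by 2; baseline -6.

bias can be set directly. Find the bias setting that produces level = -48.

bias = -1

Substituting into the error equation gives error = 4*bias - 11.
level becomes 12*bias - 36.
Solve 12*bias - 36 = -48: bias = (-48 + 36) / 12 = -1.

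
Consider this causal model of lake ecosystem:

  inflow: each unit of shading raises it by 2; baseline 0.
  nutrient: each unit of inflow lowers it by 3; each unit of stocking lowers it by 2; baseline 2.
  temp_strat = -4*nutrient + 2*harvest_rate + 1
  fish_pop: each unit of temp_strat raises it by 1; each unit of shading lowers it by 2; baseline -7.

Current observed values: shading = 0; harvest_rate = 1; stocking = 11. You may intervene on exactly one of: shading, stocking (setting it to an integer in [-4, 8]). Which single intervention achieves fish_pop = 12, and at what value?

set stocking = 3

Intervening on shading: fish_pop = 22*shading + 76. Reaching 12 requires shading = -32/11, not an integer.
Intervening on stocking: with other inputs at their observed values, fish_pop = 8*stocking - 12. Solving for 12 gives stocking = 3, within [-4, 8].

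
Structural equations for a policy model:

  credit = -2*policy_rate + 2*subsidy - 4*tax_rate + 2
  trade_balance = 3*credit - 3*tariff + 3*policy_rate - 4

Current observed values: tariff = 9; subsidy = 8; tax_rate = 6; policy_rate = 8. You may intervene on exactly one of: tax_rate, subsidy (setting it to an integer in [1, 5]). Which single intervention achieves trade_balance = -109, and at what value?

Intervening on tax_rate: trade_balance = -12*tax_rate - 1. Reaching -109 requires tax_rate = 9, outside [1, 5].
Intervening on subsidy: with other inputs at their observed values, trade_balance = 6*subsidy - 121. Solving for -109 gives subsidy = 2, within [1, 5].

set subsidy = 2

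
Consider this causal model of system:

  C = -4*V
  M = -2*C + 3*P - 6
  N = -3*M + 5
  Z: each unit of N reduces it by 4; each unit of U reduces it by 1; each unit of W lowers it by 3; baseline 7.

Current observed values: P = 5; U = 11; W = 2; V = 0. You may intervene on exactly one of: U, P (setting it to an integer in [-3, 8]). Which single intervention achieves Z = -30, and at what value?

set P = 2

Intervening on U: Z = -U + 89. Reaching -30 requires U = 119, outside [-3, 8].
Intervening on P: with other inputs at their observed values, Z = 36*P - 102. Solving for -30 gives P = 2, within [-3, 8].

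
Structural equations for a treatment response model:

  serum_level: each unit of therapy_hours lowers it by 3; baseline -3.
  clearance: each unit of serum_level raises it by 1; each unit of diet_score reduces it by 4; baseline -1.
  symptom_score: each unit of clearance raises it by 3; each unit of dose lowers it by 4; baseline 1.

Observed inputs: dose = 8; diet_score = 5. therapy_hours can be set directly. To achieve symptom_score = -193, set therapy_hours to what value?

Substituting into the clearance equation gives clearance = -3*therapy_hours - 24.
Substituting into the symptom_score equation gives symptom_score = -9*therapy_hours - 103.
Solve -9*therapy_hours - 103 = -193: therapy_hours = (-193 + 103) / -9 = 10.

therapy_hours = 10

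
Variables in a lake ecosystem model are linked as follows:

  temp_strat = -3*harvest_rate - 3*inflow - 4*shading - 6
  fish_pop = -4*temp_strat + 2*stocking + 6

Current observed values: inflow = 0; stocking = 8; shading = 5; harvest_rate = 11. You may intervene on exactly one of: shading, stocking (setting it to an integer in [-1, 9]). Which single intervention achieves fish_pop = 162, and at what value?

Intervening on shading: with other inputs at their observed values, fish_pop = 16*shading + 178. Solving for 162 gives shading = -1, within [-1, 9].
Intervening on stocking: fish_pop = 2*stocking + 242. Reaching 162 requires stocking = -40, outside [-1, 9].

set shading = -1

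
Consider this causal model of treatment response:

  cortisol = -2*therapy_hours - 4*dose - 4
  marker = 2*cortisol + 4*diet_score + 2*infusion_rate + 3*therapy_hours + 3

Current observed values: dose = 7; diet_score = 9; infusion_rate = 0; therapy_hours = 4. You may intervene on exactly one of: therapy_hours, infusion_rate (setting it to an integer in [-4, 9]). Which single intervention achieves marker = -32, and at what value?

Intervening on therapy_hours: with other inputs at their observed values, marker = -therapy_hours - 25. Solving for -32 gives therapy_hours = 7, within [-4, 9].
Intervening on infusion_rate: marker = 2*infusion_rate - 29. Reaching -32 requires infusion_rate = -3/2, not an integer.

set therapy_hours = 7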